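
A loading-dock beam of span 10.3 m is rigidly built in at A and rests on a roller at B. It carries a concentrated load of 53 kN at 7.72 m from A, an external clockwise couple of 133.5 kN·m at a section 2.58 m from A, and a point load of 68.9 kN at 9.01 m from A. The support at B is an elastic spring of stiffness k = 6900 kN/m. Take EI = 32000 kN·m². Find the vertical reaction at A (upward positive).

R_A = 25.09 kN

Choose R_B as the redundant. The primary structure is the cantilever fixed at A.
Deflection at B on the released cantilever, summing each load's contribution:
  point load 53 at a = 7.72: Pa²(3L − a)/(6EI) = 12203/EI
  clockwise couple 133.5 at a = 2.58: M₀a(2L − a)/(2EI) = 3103/EI
  point load 68.9 at a = 9.01: Pa²(3L − a)/(6EI) = 20406/EI
  δ_0 = 35713/EI
Tip deflection under a unit load at B: L³/(3EI) = 364.2/EI.
With EI = 32000 kN·m²: δ_0 = 1.116 m and δ_{BB} = 0.011383 m/kN.
Compatibility — the spring shortens by R_B/k under the reaction it provides: δ_0 − R_B·δ_{BB} = R_B/k. With 1/k = 0.000145 m/kN, R_B = δ_0 / (δ_{BB} + 1/k) = 1.116 / (0.011383 + 0.000145) = 96.81 kN.
Vertical equilibrium: R_A = ΣP − R_B = 121.9 − 96.81 = 25.09 kN.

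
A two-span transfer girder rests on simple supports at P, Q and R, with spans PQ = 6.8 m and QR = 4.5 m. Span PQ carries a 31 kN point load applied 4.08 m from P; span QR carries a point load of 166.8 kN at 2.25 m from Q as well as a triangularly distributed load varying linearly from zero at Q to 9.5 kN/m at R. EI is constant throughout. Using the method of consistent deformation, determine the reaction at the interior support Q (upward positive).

R_Q = 140.5 kN

Insert a hinge at Q; M_Q is the redundant, and each span becomes simply supported.
Rotations at Q on the released spans (each span's end-slope, ×1/EI):
  span PQ: point load 31 at a = 4.08: Pab(L + a)/(6LEI) = 91.74/EI
  span QR: point load 166.8 at a = 2.25: Pab(L + b)/(6LEI) = 211.1/EI
  span QR: triangular load, peak 9.5: 7w₀L³/(360EI) = 16.83/EI
  relative rotation θ_0 = (91.74 + 227.9)/EI = 319.7/EI
A unit hogging moment at Q produces rotation L₁/(3EI) + L₂/(3EI) = 3.767/EI.
Compatibility: M_Q·(L₁+L₂)/(3EI) = θ_0, giving M_Q = 84.87 kN·m (hogging).
Span PQ, ΣM about P with M_Q applied at Q: R_Q^{PQ}·6.8 = 126.5 + 84.87, so R_Q^{PQ} = 31.08 kN and R_P = 31 − 31.08 = -0.08097 kN.
Span QR, ΣM about R: R_Q^{QR}·4.5 = 407.4 + 84.87, so R_Q^{QR} = 109.4 kN and R_R = 188.2 − 109.4 = 78.79 kN.
R_Q = 31.08 + 109.4 = 140.5 kN.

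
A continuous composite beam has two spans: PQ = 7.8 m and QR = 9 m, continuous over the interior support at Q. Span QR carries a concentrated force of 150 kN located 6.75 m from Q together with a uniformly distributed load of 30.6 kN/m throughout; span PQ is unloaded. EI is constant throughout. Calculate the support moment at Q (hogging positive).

M_Q = 250.7 kN·m

Release continuity at Q by inserting a hinge; the redundant is the internal moment M_Q. The primary structure is two simply-supported spans PQ and QR.
Rotations at Q on the released spans (each span's end-slope, ×1/EI):
  span QR: point load 150 at a = 6.75: Pab(L + b)/(6LEI) = 474.6/EI
  span QR: UDL 30.6: wL³/(24EI) = 929.5/EI
  relative rotation θ_0 = (0 + 1404)/EI = 1404/EI
A unit hogging moment at Q produces rotation L₁/(3EI) + L₂/(3EI) = 5.6/EI.
Slope continuity at Q: θ_0 = M_Q·5.6/EI, so M_Q = 1404/5.6 = 250.7 kN·m (hogging).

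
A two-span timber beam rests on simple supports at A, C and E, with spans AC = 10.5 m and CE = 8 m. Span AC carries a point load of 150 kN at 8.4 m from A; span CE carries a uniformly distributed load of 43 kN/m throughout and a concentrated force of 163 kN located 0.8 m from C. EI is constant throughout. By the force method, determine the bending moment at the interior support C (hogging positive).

M_C = 325.7 kN·m

Release continuity at C by inserting a hinge; the redundant is the internal moment M_C. The primary structure is two simply-supported spans AC and CE.
Discontinuity in slope at C on the released structure — sum the simple-span end rotations:
  span AC: point load 150 at a = 8.4: Pab(L + a)/(6LEI) = 793.8/EI
  span CE: UDL 43: wL³/(24EI) = 917.3/EI
  span CE: point load 163 at a = 0.8: Pab(L + b)/(6LEI) = 297.3/EI
  relative rotation θ_0 = (793.8 + 1215)/EI = 2008/EI
A unit hogging moment at C produces rotation L₁/(3EI) + L₂/(3EI) = 6.167/EI.
Compatibility: M_C·(L₁+L₂)/(3EI) = θ_0, giving M_C = 325.7 kN·m (hogging).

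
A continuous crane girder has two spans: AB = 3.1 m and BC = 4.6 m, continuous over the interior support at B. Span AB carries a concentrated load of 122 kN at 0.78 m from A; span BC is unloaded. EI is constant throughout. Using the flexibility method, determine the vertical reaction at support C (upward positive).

R_C = -3.901 kN

Insert a hinge at B; M_B is the redundant, and each span becomes simply supported.
End slopes at the hinge B, treating each span as simply supported:
  span AB: point load 122 at a = 0.78: Pab(L + a)/(6LEI) = 46.05/EI
  relative rotation θ_0 = (46.05 + 0)/EI = 46.05/EI
A unit hogging moment at B produces rotation L₁/(3EI) + L₂/(3EI) = 2.567/EI.
Compatibility: M_B·(L₁+L₂)/(3EI) = θ_0, giving M_B = 17.94 kN·m (hogging).
Span BC, ΣM about C: R_B^{BC}·4.6 = 0 + 17.94, so R_B^{BC} = 3.901 kN and R_C = 0 − 3.901 = -3.901 kN.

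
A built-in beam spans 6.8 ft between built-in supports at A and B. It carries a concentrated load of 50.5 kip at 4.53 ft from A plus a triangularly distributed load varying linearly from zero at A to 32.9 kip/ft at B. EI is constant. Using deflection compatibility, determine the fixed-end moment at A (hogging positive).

Take the two fixed-end moments M_A, M_B as redundants; the released structure is the simple span AB.
Simple-span end rotations at A and B under the given loads:
  at A: point load 50.5 at a = 4.53: Pab(L + b)/(6LEI) = 115.4/EI
  at B: point load 50.5 at a = 4.53: Pab(L + a)/(6LEI) = 144.2/EI
  at A: triangular load, peak 32.9: 7w₀L³/(360EI) = 201.1/EI
  at B: triangular load, peak 32.9: w₀L³/(45EI) = 229.9/EI
  θ_A0 = 316.6/EI,  θ_B0 = 374.1/EI
Flexibility coefficients: a unit moment at one end gives L/(3EI) there and L/(6EI) at the far end, so f₁₁ = f₂₂ = 2.267/EI and f₁₂ = f₂₁ = 1.133/EI.
Compatibility — zero rotation at each built-in end:
  2.267 M_A + 1.133 M_B = 316.6
  1.133 M_A + 2.267 M_B = 374.1
Solving the pair gives M_A = 76.2 kip·ft and M_B = 126.9 kip·ft (hogging).

M_A = 76.2 kip·ft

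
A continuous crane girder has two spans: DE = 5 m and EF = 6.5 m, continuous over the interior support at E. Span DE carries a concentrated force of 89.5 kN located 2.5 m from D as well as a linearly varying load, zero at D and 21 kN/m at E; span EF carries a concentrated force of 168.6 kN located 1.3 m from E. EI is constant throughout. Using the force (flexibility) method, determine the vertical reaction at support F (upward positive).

R_F = 12.04 kN

Take M_E as the redundant. Released structure: two simple spans DE and EF with a hinge at E.
End slopes at the hinge E, treating each span as simply supported:
  span DE: point load 89.5 at a = 2.5: Pab(L + a)/(6LEI) = 139.8/EI
  span DE: triangular load, peak 21: w₀L³/(45EI) = 58.33/EI
  span EF: point load 168.6 at a = 1.3: Pab(L + b)/(6LEI) = 341.9/EI
  relative rotation θ_0 = (198.2 + 341.9)/EI = 540.1/EI
A unit hogging moment at E produces rotation L₁/(3EI) + L₂/(3EI) = 3.833/EI.
Compatibility: M_E·(L₁+L₂)/(3EI) = θ_0, giving M_E = 140.9 kN·m (hogging).
Span EF, ΣM about F: R_E^{EF}·6.5 = 876.7 + 140.9, so R_E^{EF} = 156.6 kN and R_F = 168.6 − 156.6 = 12.04 kN.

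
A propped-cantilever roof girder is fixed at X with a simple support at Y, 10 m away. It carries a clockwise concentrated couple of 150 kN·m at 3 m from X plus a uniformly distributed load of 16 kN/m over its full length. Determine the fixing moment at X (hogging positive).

M_X = 235.2 kN·m

Release the roller at Y. Primary structure: cantilever fixed at X.
Free-end deflection of the primary structure under the applied loading (downward +):
  clockwise couple 150 at a = 3: M₀a(2L − a)/(2EI) = 3825/EI
  UDL 16: wL⁴/(8EI) = 20000/EI
  δ_0 = 23825/EI
Flexibility coefficient — unit upward force at Y: δ_{YY} = L³/(3EI) = 333.3/EI.
Compatibility at Y: δ_0 − R_Y·δ_{YY} = 0, so R_Y = 23825/333.3 = 71.47 kN.
Moment equilibrium about X: M_X = Σ(load moments about X) − R_Y·L = 950 − 71.47×10 = 235.2 kN·m.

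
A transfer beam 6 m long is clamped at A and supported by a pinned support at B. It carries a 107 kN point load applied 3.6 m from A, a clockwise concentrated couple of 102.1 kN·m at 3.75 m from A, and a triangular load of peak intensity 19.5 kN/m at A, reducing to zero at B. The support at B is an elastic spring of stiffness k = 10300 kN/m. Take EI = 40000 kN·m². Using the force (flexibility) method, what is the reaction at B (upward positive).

R_B = 75.77 kN

Release the roller at B. Primary structure: cantilever fixed at A.
Downward deflection at the released point B due to the loads:
  point load 107 at a = 3.6: Pa²(3L − a)/(6EI) = 3328/EI
  clockwise couple 102.1 at a = 3.75: M₀a(2L − a)/(2EI) = 1579/EI
  triangular load, peak 19.5 at the fixed end: w₀L⁴/(30EI) = 842.4/EI
  δ_0 = 5750/EI
Tip deflection under a unit load at B: L³/(3EI) = 72/EI.
With EI = 40000 kN·m²: δ_0 = 0.14375 m and δ_{BB} = 0.0018 m/kN.
Compatibility — the spring shortens by R_B/k under the reaction it provides: δ_0 − R_B·δ_{BB} = R_B/k. With 1/k = 0.000097 m/kN, R_B = δ_0 / (δ_{BB} + 1/k) = 0.14375 / (0.0018 + 0.000097) = 75.77 kN.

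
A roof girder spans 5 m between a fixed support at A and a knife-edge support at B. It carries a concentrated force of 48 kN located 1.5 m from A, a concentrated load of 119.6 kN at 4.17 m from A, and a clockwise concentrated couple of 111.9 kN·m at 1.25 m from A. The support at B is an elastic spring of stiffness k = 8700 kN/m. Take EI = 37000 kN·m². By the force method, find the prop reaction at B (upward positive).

R_B = 100.4 kN

Release the roller at B. Primary structure: cantilever fixed at A.
Downward deflection at the released point B due to the loads:
  point load 48 at a = 1.5: Pa²(3L − a)/(6EI) = 243/EI
  point load 119.6 at a = 4.17: Pa²(3L − a)/(6EI) = 3754/EI
  clockwise couple 111.9 at a = 1.25: M₀a(2L − a)/(2EI) = 612/EI
  δ_0 = 4609/EI
Flexibility coefficient — unit upward force at B: δ_{BB} = L³/(3EI) = 41.67/EI.
With EI = 37000 kN·m²: δ_0 = 0.12456 m and δ_{BB} = 0.001126 m/kN.
Compatibility — the spring shortens by R_B/k under the reaction it provides: δ_0 − R_B·δ_{BB} = R_B/k. With 1/k = 0.000115 m/kN, R_B = δ_0 / (δ_{BB} + 1/k) = 0.12456 / (0.001126 + 0.000115) = 100.4 kN.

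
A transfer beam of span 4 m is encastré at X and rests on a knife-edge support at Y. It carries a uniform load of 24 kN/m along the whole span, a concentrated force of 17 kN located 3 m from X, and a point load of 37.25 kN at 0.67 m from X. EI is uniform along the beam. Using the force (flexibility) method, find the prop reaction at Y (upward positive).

Choose R_Y as the redundant. The primary structure is the cantilever fixed at X.
Primary-structure tip deflection at Y by superposition:
  UDL 24: wL⁴/(8EI) = 768/EI
  point load 17 at a = 3: Pa²(3L − a)/(6EI) = 229.5/EI
  point load 37.25 at a = 0.67: Pa²(3L − a)/(6EI) = 31.58/EI
  δ_0 = 1029/EI
Tip deflection under a unit load at Y: L³/(3EI) = 21.33/EI.
The prop prevents deflection at Y: R_Y = δ_0/δ_{YY} = 1029/21.33 = 48.24 kN.

R_Y = 48.24 kN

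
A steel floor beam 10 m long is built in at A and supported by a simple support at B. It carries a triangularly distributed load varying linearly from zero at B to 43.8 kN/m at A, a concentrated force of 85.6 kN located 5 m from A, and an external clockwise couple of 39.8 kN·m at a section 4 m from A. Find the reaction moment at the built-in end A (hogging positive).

Release the roller at B. Primary structure: cantilever fixed at A.
Primary-structure tip deflection at B by superposition:
  triangular load, peak 43.8 at the fixed end: w₀L⁴/(30EI) = 14600/EI
  point load 85.6 at a = 5: Pa²(3L − a)/(6EI) = 8917/EI
  clockwise couple 39.8 at a = 4: M₀a(2L − a)/(2EI) = 1274/EI
  δ_0 = 24790/EI
Tip deflection under a unit load at B: L³/(3EI) = 333.3/EI.
Compatibility at B: δ_0 − R_B·δ_{BB} = 0, so R_B = 24790/333.3 = 74.37 kN.
Moment equilibrium about A: M_A = Σ(load moments about A) − R_B·L = 1198 − 74.37×10 = 454.1 kN·m.

M_A = 454.1 kN·m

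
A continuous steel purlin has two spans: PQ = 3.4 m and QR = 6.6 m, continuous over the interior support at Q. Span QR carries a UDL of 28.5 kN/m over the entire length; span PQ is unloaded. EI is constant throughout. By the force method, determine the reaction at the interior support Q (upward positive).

R_Q = 139.7 kN

Insert a hinge at Q; M_Q is the redundant, and each span becomes simply supported.
End slopes at the hinge Q, treating each span as simply supported:
  span QR: UDL 28.5: wL³/(24EI) = 341.4/EI
  relative rotation θ_0 = (0 + 341.4)/EI = 341.4/EI
A unit hogging moment at Q produces rotation L₁/(3EI) + L₂/(3EI) = 3.333/EI.
Compatibility: M_Q·(L₁+L₂)/(3EI) = θ_0, giving M_Q = 102.4 kN·m (hogging).
Span PQ, ΣM about P with M_Q applied at Q: R_Q^{PQ}·3.4 = 0 + 102.4, so R_Q^{PQ} = 30.12 kN and R_P = 0 − 30.12 = -30.12 kN.
Span QR, ΣM about R: R_Q^{QR}·6.6 = 620.7 + 102.4, so R_Q^{QR} = 109.6 kN and R_R = 188.1 − 109.6 = 78.53 kN.
R_Q = 30.12 + 109.6 = 139.7 kN.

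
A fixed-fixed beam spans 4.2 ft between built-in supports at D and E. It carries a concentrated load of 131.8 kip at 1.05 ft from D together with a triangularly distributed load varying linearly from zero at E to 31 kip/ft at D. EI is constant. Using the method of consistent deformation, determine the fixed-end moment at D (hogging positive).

Release both end moments; the primary structure is a simply-supported span DE with redundants M_D and M_E.
End rotations of the released simple span under the applied load (×1/EI):
  at D: point load 131.8 at a = 1.05: Pab(L + b)/(6LEI) = 127.1/EI
  at E: point load 131.8 at a = 1.05: Pab(L + a)/(6LEI) = 90.82/EI
  at D: triangular load, peak 31: w₀L³/(45EI) = 51.04/EI
  at E: triangular load, peak 31: 7w₀L³/(360EI) = 44.66/EI
  θ_D0 = 178.2/EI,  θ_E0 = 135.5/EI
Flexibility coefficients: a unit moment at one end gives L/(3EI) there and L/(6EI) at the far end, so f₁₁ = f₂₂ = 1.4/EI and f₁₂ = f₂₁ = 0.7/EI.
Compatibility — zero rotation at each built-in end:
  1.4 M_D + 0.7 M_E = 178.2
  0.7 M_D + 1.4 M_E = 135.5
Solving the pair gives M_D = 105.2 kip·ft and M_E = 44.18 kip·ft (hogging).

M_D = 105.2 kip·ft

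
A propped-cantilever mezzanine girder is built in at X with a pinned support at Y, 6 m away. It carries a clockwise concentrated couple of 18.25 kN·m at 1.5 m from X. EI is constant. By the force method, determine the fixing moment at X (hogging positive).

Take the reaction at Y as the redundant and release it; the primary structure is a cantilever fixed at X.
Primary-structure tip deflection at Y by superposition:
  clockwise couple 18.25 at a = 1.5: M₀a(2L − a)/(2EI) = 143.7/EI
Flexibility coefficient — unit upward force at Y: δ_{YY} = L³/(3EI) = 72/EI.
The prop prevents deflection at Y: R_Y = δ_0/δ_{YY} = 143.7/72 = 1.996 kN.
Moment equilibrium about X: M_X = Σ(load moments about X) − R_Y·L = 18.25 − 1.996×6 = 6.273 kN·m.

M_X = 6.273 kN·m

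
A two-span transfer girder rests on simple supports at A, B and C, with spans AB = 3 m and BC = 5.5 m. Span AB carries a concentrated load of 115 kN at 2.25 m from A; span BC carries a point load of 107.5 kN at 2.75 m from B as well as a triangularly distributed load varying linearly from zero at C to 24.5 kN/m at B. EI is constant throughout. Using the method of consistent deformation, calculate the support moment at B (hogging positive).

Take M_B as the redundant. Released structure: two simple spans AB and BC with a hinge at B.
Rotations at B on the released spans (each span's end-slope, ×1/EI):
  span AB: point load 115 at a = 2.25: Pab(L + a)/(6LEI) = 56.6/EI
  span BC: point load 107.5 at a = 2.75: Pab(L + b)/(6LEI) = 203.2/EI
  span BC: triangular load, peak 24.5: w₀L³/(45EI) = 90.58/EI
  relative rotation θ_0 = (56.6 + 293.8)/EI = 350.4/EI
A unit hogging moment at B produces rotation L₁/(3EI) + L₂/(3EI) = 2.833/EI.
Slope continuity at B: θ_0 = M_B·2.833/EI, so M_B = 350.4/2.833 = 123.7 kN·m (hogging).

M_B = 123.7 kN·m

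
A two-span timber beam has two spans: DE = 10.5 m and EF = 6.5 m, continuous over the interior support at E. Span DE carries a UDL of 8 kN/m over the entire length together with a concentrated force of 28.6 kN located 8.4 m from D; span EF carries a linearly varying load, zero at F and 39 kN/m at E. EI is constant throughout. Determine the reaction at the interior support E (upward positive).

Take M_E as the redundant. Released structure: two simple spans DE and EF with a hinge at E.
Rotations at E on the released spans (each span's end-slope, ×1/EI):
  span DE: UDL 8: wL³/(24EI) = 385.9/EI
  span DE: point load 28.6 at a = 8.4: Pab(L + a)/(6LEI) = 151.4/EI
  span EF: triangular load, peak 39: w₀L³/(45EI) = 238/EI
  relative rotation θ_0 = (537.2 + 238)/EI = 775.2/EI
A unit hogging moment at E produces rotation L₁/(3EI) + L₂/(3EI) = 5.667/EI.
Compatibility: M_E·(L₁+L₂)/(3EI) = θ_0, giving M_E = 136.8 kN·m (hogging).
Span DE, ΣM about D with M_E applied at E: R_E^{DE}·10.5 = 681.2 + 136.8, so R_E^{DE} = 77.91 kN and R_D = 112.6 − 77.91 = 34.69 kN.
Span EF, ΣM about F: R_E^{EF}·6.5 = 549.2 + 136.8, so R_E^{EF} = 105.5 kN and R_F = 126.8 − 105.5 = 21.2 kN.
R_E = 77.91 + 105.5 = 183.5 kN.

R_E = 183.5 kN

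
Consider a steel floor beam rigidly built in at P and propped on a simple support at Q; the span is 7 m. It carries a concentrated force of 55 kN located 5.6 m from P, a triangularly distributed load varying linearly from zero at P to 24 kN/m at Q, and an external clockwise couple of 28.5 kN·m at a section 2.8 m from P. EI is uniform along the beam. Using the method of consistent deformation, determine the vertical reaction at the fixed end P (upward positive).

Take the reaction at Q as the redundant and release it; the primary structure is a cantilever fixed at P.
Primary-structure tip deflection at Q by superposition:
  point load 55 at a = 5.6: Pa²(3L − a)/(6EI) = 4427/EI
  triangular load, peak 24 at the free end: 11w₀L⁴/(120EI) = 5282/EI
  clockwise couple 28.5 at a = 2.8: M₀a(2L − a)/(2EI) = 446.9/EI
  δ_0 = 10156/EI
Tip deflection under a unit load at Q: L³/(3EI) = 114.3/EI.
The prop prevents deflection at Q: R_Q = δ_0/δ_{QQ} = 10156/114.3 = 88.83 kN.
Vertical equilibrium: R_P = ΣP − R_Q = 139 − 88.83 = 50.17 kN.

R_P = 50.17 kN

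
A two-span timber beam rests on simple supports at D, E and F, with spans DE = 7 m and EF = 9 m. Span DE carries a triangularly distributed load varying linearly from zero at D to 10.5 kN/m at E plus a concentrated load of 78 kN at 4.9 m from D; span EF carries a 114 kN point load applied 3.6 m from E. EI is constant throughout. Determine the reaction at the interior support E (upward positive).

R_E = 190.3 kN

Release continuity at E by inserting a hinge; the redundant is the internal moment M_E. The primary structure is two simply-supported spans DE and EF.
Discontinuity in slope at E on the released structure — sum the simple-span end rotations:
  span DE: triangular load, peak 10.5: w₀L³/(45EI) = 80.03/EI
  span DE: point load 78 at a = 4.9: Pab(L + a)/(6LEI) = 227.4/EI
  span EF: point load 114 at a = 3.6: Pab(L + b)/(6LEI) = 591/EI
  relative rotation θ_0 = (307.4 + 591)/EI = 898.4/EI
A unit hogging moment at E produces rotation L₁/(3EI) + L₂/(3EI) = 5.333/EI.
Compatibility: M_E·(L₁+L₂)/(3EI) = θ_0, giving M_E = 168.5 kN·m (hogging).
Span DE, ΣM about D with M_E applied at E: R_E^{DE}·7 = 553.7 + 168.5, so R_E^{DE} = 103.2 kN and R_D = 114.8 − 103.2 = 11.59 kN.
Span EF, ΣM about F: R_E^{EF}·9 = 615.6 + 168.5, so R_E^{EF} = 87.12 kN and R_F = 114 − 87.12 = 26.88 kN.
R_E = 103.2 + 87.12 = 190.3 kN.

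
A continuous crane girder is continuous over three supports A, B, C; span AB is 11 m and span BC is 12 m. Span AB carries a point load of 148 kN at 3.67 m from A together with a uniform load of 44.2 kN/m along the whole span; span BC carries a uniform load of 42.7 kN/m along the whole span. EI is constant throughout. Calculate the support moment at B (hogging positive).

Insert a hinge at B; M_B is the redundant, and each span becomes simply supported.
End slopes at the hinge B, treating each span as simply supported:
  span AB: point load 148 at a = 3.67: Pab(L + a)/(6LEI) = 884.9/EI
  span AB: UDL 44.2: wL³/(24EI) = 2451/EI
  span BC: UDL 42.7: wL³/(24EI) = 3074/EI
  relative rotation θ_0 = (3336 + 3074)/EI = 6411/EI
A unit hogging moment at B produces rotation L₁/(3EI) + L₂/(3EI) = 7.667/EI.
Slope continuity at B: θ_0 = M_B·7.667/EI, so M_B = 6411/7.667 = 836.2 kN·m (hogging).

M_B = 836.2 kN·m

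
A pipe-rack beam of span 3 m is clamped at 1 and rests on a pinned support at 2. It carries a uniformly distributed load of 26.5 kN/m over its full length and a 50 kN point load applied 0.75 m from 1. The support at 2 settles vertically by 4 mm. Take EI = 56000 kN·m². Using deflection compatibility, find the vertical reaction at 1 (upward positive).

Remove the prop at 2; the released (primary) structure is a cantilever built in at 1.
Deflection at 2 on the released cantilever, summing each load's contribution:
  UDL 26.5: wL⁴/(8EI) = 268.3/EI
  point load 50 at a = 0.75: Pa²(3L − a)/(6EI) = 38.67/EI
  δ_0 = 307/EI
Tip deflection under a unit load at 2: L³/(3EI) = 9/EI.
With EI = 56000 kN·m²: δ_0 = 0.005482 m and δ_{22} = 0.000161 m/kN.
Compatibility — the beam at 2 must follow the support down by 0.004 m: δ_0 − R_2·δ_{22} = 0.004, so R_2 = (0.005482 − 0.004)/0.000161 = 9.22 kN.
Vertical equilibrium: R_1 = ΣP − R_2 = 129.5 − 9.22 = 120.3 kN.

R_1 = 120.3 kN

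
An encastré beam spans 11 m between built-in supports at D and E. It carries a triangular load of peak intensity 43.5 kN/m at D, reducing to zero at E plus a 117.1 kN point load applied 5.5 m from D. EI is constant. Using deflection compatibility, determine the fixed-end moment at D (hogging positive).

M_D = 424.2 kN·m

Take the two fixed-end moments M_D, M_E as redundants; the released structure is the simple span DE.
On the primary (simply-supported) span, the end slopes from the loading are:
  at D: triangular load, peak 43.5: w₀L³/(45EI) = 1287/EI
  at E: triangular load, peak 43.5: 7w₀L³/(360EI) = 1126/EI
  at D: point load 117.1 at a = 5.5: Pab(L + b)/(6LEI) = 885.6/EI
  at E: point load 117.1 at a = 5.5: Pab(L + a)/(6LEI) = 885.6/EI
  θ_D0 = 2172/EI,  θ_E0 = 2011/EI
Flexibility coefficients: a unit moment at one end gives L/(3EI) there and L/(6EI) at the far end, so f₁₁ = f₂₂ = 3.667/EI and f₁₂ = f₂₁ = 1.833/EI.
Compatibility — zero rotation at each built-in end:
  3.667 M_D + 1.833 M_E = 2172
  1.833 M_D + 3.667 M_E = 2011
Solving the pair gives M_D = 424.2 kN·m and M_E = 336.5 kN·m (hogging).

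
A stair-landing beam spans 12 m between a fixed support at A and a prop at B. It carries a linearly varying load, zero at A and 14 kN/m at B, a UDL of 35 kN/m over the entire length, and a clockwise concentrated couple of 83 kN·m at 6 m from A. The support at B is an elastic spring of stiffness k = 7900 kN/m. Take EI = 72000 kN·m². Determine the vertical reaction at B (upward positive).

Remove the prop at B; the released (primary) structure is a cantilever built in at A.
Free-end deflection of the primary structure under the applied loading (downward +):
  triangular load, peak 14 at the free end: 11w₀L⁴/(120EI) = 26611/EI
  UDL 35: wL⁴/(8EI) = 90720/EI
  clockwise couple 83 at a = 6: M₀a(2L − a)/(2EI) = 4482/EI
  δ_0 = 121813/EI
Tip deflection under a unit load at B: L³/(3EI) = 576/EI.
With EI = 72000 kN·m²: δ_0 = 1.6918 m and δ_{BB} = 0.008 m/kN.
Compatibility — the spring shortens by R_B/k under the reaction it provides: δ_0 − R_B·δ_{BB} = R_B/k. With 1/k = 0.000127 m/kN, R_B = δ_0 / (δ_{BB} + 1/k) = 1.6918 / (0.008 + 0.000127) = 208.2 kN.

R_B = 208.2 kN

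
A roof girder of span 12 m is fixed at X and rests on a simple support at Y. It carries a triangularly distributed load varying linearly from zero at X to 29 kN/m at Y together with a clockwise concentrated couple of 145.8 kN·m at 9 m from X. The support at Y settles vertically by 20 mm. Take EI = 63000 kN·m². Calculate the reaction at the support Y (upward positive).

R_Y = 110.6 kN

Remove the prop at Y; the released (primary) structure is a cantilever built in at X.
Downward deflection at the released point Y due to the loads:
  triangular load, peak 29 at the free end: 11w₀L⁴/(120EI) = 55123/EI
  clockwise couple 145.8 at a = 9: M₀a(2L − a)/(2EI) = 9842/EI
  δ_0 = 64965/EI
Flexibility coefficient — unit upward force at Y: δ_{YY} = L³/(3EI) = 576/EI.
With EI = 63000 kN·m²: δ_0 = 1.0312 m and δ_{YY} = 0.009143 m/kN.
Compatibility — the beam at Y must follow the support down by 0.02 m: δ_0 − R_Y·δ_{YY} = 0.02, so R_Y = (1.0312 − 0.02)/0.009143 = 110.6 kN.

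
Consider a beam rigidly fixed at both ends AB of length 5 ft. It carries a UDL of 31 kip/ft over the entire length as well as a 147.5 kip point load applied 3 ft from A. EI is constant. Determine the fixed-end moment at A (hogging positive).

Take the two fixed-end moments M_A, M_B as redundants; the released structure is the simple span AB.
On the primary (simply-supported) span, the end slopes from the loading are:
  at A: UDL 31: wL³/(24EI) = 161.5/EI
  at B: UDL 31: wL³/(24EI) = 161.5/EI
  at A: point load 147.5 at a = 3: Pab(L + b)/(6LEI) = 206.5/EI
  at B: point load 147.5 at a = 3: Pab(L + a)/(6LEI) = 236/EI
  θ_A0 = 368/EI,  θ_B0 = 397.5/EI
Flexibility coefficients: a unit moment at one end gives L/(3EI) there and L/(6EI) at the far end, so f₁₁ = f₂₂ = 1.667/EI and f₁₂ = f₂₁ = 0.8333/EI.
Compatibility — zero rotation at each built-in end:
  1.667 M_A + 0.8333 M_B = 368
  0.8333 M_A + 1.667 M_B = 397.5
Solving the pair gives M_A = 135.4 kip·ft and M_B = 170.8 kip·ft (hogging).

M_A = 135.4 kip·ft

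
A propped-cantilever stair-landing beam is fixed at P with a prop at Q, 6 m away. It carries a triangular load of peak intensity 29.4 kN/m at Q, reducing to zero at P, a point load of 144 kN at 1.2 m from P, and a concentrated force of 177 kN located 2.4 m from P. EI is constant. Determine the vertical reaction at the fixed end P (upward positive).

R_P = 315.8 kN

Remove the prop at Q; the released (primary) structure is a cantilever built in at P.
Downward deflection at the released point Q due to the loads:
  triangular load, peak 29.4 at the free end: 11w₀L⁴/(120EI) = 3493/EI
  point load 144 at a = 1.2: Pa²(3L − a)/(6EI) = 580.6/EI
  point load 177 at a = 2.4: Pa²(3L − a)/(6EI) = 2651/EI
  δ_0 = 6724/EI
Flexibility coefficient — unit upward force at Q: δ_{QQ} = L³/(3EI) = 72/EI.
Compatibility at Q: δ_0 − R_Q·δ_{QQ} = 0, so R_Q = 6724/72 = 93.39 kN.
Vertical equilibrium: R_P = ΣP − R_Q = 409.2 − 93.39 = 315.8 kN.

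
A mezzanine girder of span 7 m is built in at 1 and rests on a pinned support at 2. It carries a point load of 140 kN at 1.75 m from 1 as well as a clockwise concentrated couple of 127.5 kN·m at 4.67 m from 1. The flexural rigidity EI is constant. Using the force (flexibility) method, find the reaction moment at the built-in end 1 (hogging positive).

M_1 = 118.2 kN·m

Release the roller at 2. Primary structure: cantilever fixed at 1.
Primary-structure tip deflection at 2 by superposition:
  point load 140 at a = 1.75: Pa²(3L − a)/(6EI) = 1376/EI
  clockwise couple 127.5 at a = 4.67: M₀a(2L − a)/(2EI) = 2778/EI
  δ_0 = 4153/EI
Tip deflection under a unit load at 2: L³/(3EI) = 114.3/EI.
Compatibility at 2: δ_0 − R_2·δ_{22} = 0, so R_2 = 4153/114.3 = 36.33 kN.
Moment equilibrium about 1: M_1 = Σ(load moments about 1) − R_2·L = 372.5 − 36.33×7 = 118.2 kN·m.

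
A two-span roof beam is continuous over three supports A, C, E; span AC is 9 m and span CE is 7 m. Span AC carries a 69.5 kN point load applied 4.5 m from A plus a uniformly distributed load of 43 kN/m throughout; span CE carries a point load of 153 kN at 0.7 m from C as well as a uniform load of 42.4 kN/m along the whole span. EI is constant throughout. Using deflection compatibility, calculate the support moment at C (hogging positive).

Take M_C as the redundant. Released structure: two simple spans AC and CE with a hinge at C.
End slopes at the hinge C, treating each span as simply supported:
  span AC: point load 69.5 at a = 4.5: Pab(L + a)/(6LEI) = 351.8/EI
  span AC: UDL 43: wL³/(24EI) = 1306/EI
  span CE: point load 153 at a = 0.7: Pab(L + b)/(6LEI) = 213.7/EI
  span CE: UDL 42.4: wL³/(24EI) = 606/EI
  relative rotation θ_0 = (1658 + 819.6)/EI = 2478/EI
A unit hogging moment at C produces rotation L₁/(3EI) + L₂/(3EI) = 5.333/EI.
Slope continuity at C: θ_0 = M_C·5.333/EI, so M_C = 2478/5.333 = 464.5 kN·m (hogging).

M_C = 464.5 kN·m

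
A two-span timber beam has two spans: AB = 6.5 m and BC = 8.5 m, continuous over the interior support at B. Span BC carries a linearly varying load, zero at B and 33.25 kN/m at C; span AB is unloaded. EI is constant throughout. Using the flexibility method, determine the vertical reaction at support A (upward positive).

R_A = -12.22 kN

Take M_B as the redundant. Released structure: two simple spans AB and BC with a hinge at B.
Rotations at B on the released spans (each span's end-slope, ×1/EI):
  span BC: triangular load, peak 33.25: 7w₀L³/(360EI) = 397/EI
  relative rotation θ_0 = (0 + 397)/EI = 397/EI
A unit hogging moment at B produces rotation L₁/(3EI) + L₂/(3EI) = 5/EI.
Compatibility: M_B·(L₁+L₂)/(3EI) = θ_0, giving M_B = 79.41 kN·m (hogging).
Span AB, ΣM about A with M_B applied at B: R_B^{AB}·6.5 = 0 + 79.41, so R_B^{AB} = 12.22 kN and R_A = 0 − 12.22 = -12.22 kN.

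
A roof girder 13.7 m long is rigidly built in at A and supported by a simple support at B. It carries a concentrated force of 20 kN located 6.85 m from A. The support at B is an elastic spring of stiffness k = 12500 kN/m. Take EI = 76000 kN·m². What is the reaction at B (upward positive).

Take the reaction at B as the redundant and release it; the primary structure is a cantilever fixed at A.
Downward deflection at the released point B due to the loads:
  point load 20 at a = 6.85: Pa²(3L − a)/(6EI) = 5357/EI
Tip deflection under a unit load at B: L³/(3EI) = 857.1/EI.
With EI = 76000 kN·m²: δ_0 = 0.070487 m and δ_{BB} = 0.011278 m/kN.
Compatibility — the spring shortens by R_B/k under the reaction it provides: δ_0 − R_B·δ_{BB} = R_B/k. With 1/k = 0.00008 m/kN, R_B = δ_0 / (δ_{BB} + 1/k) = 0.070487 / (0.011278 + 0.00008) = 6.206 kN.

R_B = 6.206 kN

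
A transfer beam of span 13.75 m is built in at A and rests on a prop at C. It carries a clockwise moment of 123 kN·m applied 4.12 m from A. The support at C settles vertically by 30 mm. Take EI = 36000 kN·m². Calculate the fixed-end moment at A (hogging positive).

Remove the prop at C; the released (primary) structure is a cantilever built in at A.
Primary-structure tip deflection at C by superposition:
  clockwise couple 123 at a = 4.12: M₀a(2L − a)/(2EI) = 5924/EI
Flexibility coefficient — unit upward force at C: δ_{CC} = L³/(3EI) = 866.5/EI.
With EI = 36000 kN·m²: δ_0 = 0.16456 m and δ_{CC} = 0.02407 m/kN.
Compatibility — the beam at C must follow the support down by 0.03 m: δ_0 − R_C·δ_{CC} = 0.03, so R_C = (0.16456 − 0.03)/0.02407 = 5.59 kN.
Moment equilibrium about A: M_A = Σ(load moments about A) − R_C·L = 123 − 5.59×13.75 = 46.14 kN·m.

M_A = 46.14 kN·m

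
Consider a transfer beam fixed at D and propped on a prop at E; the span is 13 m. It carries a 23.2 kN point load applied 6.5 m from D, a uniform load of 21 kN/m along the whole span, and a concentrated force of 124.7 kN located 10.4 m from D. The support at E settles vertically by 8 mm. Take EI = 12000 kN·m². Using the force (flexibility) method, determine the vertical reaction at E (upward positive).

R_E = 197.3 kN

Release the roller at E. Primary structure: cantilever fixed at D.
Deflection at E on the released cantilever, summing each load's contribution:
  point load 23.2 at a = 6.5: Pa²(3L − a)/(6EI) = 5309/EI
  UDL 21: wL⁴/(8EI) = 74973/EI
  point load 124.7 at a = 10.4: Pa²(3L − a)/(6EI) = 64291/EI
  δ_0 = 144573/EI
Tip deflection under a unit load at E: L³/(3EI) = 732.3/EI.
With EI = 12000 kN·m²: δ_0 = 12.048 m and δ_{EE} = 0.061028 m/kN.
Compatibility — the beam at E must follow the support down by 0.008 m: δ_0 − R_E·δ_{EE} = 0.008, so R_E = (12.048 − 0.008)/0.061028 = 197.3 kN.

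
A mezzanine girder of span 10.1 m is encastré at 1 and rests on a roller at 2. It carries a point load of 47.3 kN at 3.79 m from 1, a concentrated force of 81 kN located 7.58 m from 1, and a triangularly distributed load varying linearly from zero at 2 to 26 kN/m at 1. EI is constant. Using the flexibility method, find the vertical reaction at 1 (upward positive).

R_1 = 173.3 kN

Take the reaction at 2 as the redundant and release it; the primary structure is a cantilever fixed at 1.
Free-end deflection of the primary structure under the applied loading (downward +):
  point load 47.3 at a = 3.79: Pa²(3L − a)/(6EI) = 3002/EI
  point load 81 at a = 7.58: Pa²(3L − a)/(6EI) = 17623/EI
  triangular load, peak 26 at the fixed end: w₀L⁴/(30EI) = 9019/EI
  δ_0 = 29644/EI
Tip deflection under a unit load at 2: L³/(3EI) = 343.4/EI.
Compatibility at 2: δ_0 − R_2·δ_{22} = 0, so R_2 = 29644/343.4 = 86.32 kN.
Vertical equilibrium: R_1 = ΣP − R_2 = 259.6 − 86.32 = 173.3 kN.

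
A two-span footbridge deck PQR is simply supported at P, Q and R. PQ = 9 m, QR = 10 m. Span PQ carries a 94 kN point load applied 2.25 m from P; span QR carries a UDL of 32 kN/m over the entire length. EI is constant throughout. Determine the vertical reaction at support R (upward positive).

Take M_Q as the redundant. Released structure: two simple spans PQ and QR with a hinge at Q.
Rotations at Q on the released spans (each span's end-slope, ×1/EI):
  span PQ: point load 94 at a = 2.25: Pab(L + a)/(6LEI) = 297.4/EI
  span QR: UDL 32: wL³/(24EI) = 1333/EI
  relative rotation θ_0 = (297.4 + 1333)/EI = 1631/EI
A unit hogging moment at Q produces rotation L₁/(3EI) + L₂/(3EI) = 6.333/EI.
Slope continuity at Q: θ_0 = M_Q·6.333/EI, so M_Q = 1631/6.333 = 257.5 kN·m (hogging).
Span QR, ΣM about R: R_Q^{QR}·10 = 1600 + 257.5, so R_Q^{QR} = 185.7 kN and R_R = 320 − 185.7 = 134.3 kN.

R_R = 134.3 kN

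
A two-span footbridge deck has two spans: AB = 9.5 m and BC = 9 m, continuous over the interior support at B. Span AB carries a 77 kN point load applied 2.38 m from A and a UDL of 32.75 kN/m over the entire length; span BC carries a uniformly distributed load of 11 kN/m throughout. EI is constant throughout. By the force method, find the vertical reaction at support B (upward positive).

Take M_B as the redundant. Released structure: two simple spans AB and BC with a hinge at B.
Rotations at B on the released spans (each span's end-slope, ×1/EI):
  span AB: point load 77 at a = 2.38: Pab(L + a)/(6LEI) = 272/EI
  span AB: UDL 32.75: wL³/(24EI) = 1170/EI
  span BC: UDL 11: wL³/(24EI) = 334.1/EI
  relative rotation θ_0 = (1442 + 334.1)/EI = 1776/EI
A unit hogging moment at B produces rotation L₁/(3EI) + L₂/(3EI) = 6.167/EI.
Slope continuity at B: θ_0 = M_B·6.167/EI, so M_B = 1776/6.167 = 288 kN·m (hogging).
Span AB, ΣM about A with M_B applied at B: R_B^{AB}·9.5 = 1661 + 288, so R_B^{AB} = 205.2 kN and R_A = 388.1 − 205.2 = 183 kN.
Span BC, ΣM about C: R_B^{BC}·9 = 445.5 + 288, so R_B^{BC} = 81.5 kN and R_C = 99 − 81.5 = 17.5 kN.
R_B = 205.2 + 81.5 = 286.7 kN.

R_B = 286.7 kN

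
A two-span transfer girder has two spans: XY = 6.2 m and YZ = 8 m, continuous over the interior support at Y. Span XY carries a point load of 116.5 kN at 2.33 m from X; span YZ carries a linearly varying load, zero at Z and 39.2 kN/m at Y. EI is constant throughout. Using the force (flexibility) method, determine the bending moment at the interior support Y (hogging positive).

Insert a hinge at Y; M_Y is the redundant, and each span becomes simply supported.
Rotations at Y on the released spans (each span's end-slope, ×1/EI):
  span XY: point load 116.5 at a = 2.33: Pab(L + a)/(6LEI) = 240.9/EI
  span YZ: triangular load, peak 39.2: w₀L³/(45EI) = 446/EI
  relative rotation θ_0 = (240.9 + 446)/EI = 686.9/EI
A unit hogging moment at Y produces rotation L₁/(3EI) + L₂/(3EI) = 4.733/EI.
Slope continuity at Y: θ_0 = M_Y·4.733/EI, so M_Y = 686.9/4.733 = 145.1 kN·m (hogging).

M_Y = 145.1 kN·m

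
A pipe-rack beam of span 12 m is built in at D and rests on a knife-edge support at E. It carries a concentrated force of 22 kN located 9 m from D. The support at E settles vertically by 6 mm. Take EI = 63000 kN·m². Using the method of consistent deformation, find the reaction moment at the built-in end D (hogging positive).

Release the roller at E. Primary structure: cantilever fixed at D.
Deflection at E on the released cantilever, summing each load's contribution:
  point load 22 at a = 9: Pa²(3L − a)/(6EI) = 8019/EI
Tip deflection under a unit load at E: L³/(3EI) = 576/EI.
With EI = 63000 kN·m²: δ_0 = 0.12729 m and δ_{EE} = 0.009143 m/kN.
Compatibility — the beam at E must follow the support down by 0.006 m: δ_0 − R_E·δ_{EE} = 0.006, so R_E = (0.12729 − 0.006)/0.009143 = 13.27 kN.
Moment equilibrium about D: M_D = Σ(load moments about D) − R_E·L = 198 − 13.27×12 = 38.81 kN·m.

M_D = 38.81 kN·m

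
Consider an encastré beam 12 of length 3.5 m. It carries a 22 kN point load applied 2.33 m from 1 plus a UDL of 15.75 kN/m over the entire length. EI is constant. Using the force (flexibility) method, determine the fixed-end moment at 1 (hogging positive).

Take the two fixed-end moments M_1, M_2 as redundants; the released structure is the simple span 12.
Simple-span end rotations at 1 and 2 under the given loads:
  at 1: point load 22 at a = 2.33: Pab(L + b)/(6LEI) = 13.34/EI
  at 2: point load 22 at a = 2.33: Pab(L + a)/(6LEI) = 16.65/EI
  at 1: UDL 15.75: wL³/(24EI) = 28.14/EI
  at 2: UDL 15.75: wL³/(24EI) = 28.14/EI
  θ_10 = 41.47/EI,  θ_20 = 44.79/EI
Flexibility coefficients: a unit moment at one end gives L/(3EI) there and L/(6EI) at the far end, so f₁₁ = f₂₂ = 1.167/EI and f₁₂ = f₂₁ = 0.5833/EI.
Compatibility — zero rotation at each built-in end:
  1.167 M_1 + 0.5833 M_2 = 41.47
  0.5833 M_1 + 1.167 M_2 = 44.79
Solving the pair gives M_1 = 21.81 kN·m and M_2 = 27.49 kN·m (hogging).

M_1 = 21.81 kN·m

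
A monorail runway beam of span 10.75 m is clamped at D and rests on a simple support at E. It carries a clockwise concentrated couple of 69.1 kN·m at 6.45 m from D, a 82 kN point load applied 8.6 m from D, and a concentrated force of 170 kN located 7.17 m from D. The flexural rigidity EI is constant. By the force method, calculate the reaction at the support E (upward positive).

Take the reaction at E as the redundant and release it; the primary structure is a cantilever fixed at D.
Downward deflection at the released point E due to the loads:
  clockwise couple 69.1 at a = 6.45: M₀a(2L − a)/(2EI) = 3354/EI
  point load 82 at a = 8.6: Pa²(3L − a)/(6EI) = 23905/EI
  point load 170 at a = 7.17: Pa²(3L − a)/(6EI) = 36531/EI
  δ_0 = 63790/EI
Tip deflection under a unit load at E: L³/(3EI) = 414.1/EI.
The prop prevents deflection at E: R_E = δ_0/δ_{EE} = 63790/414.1 = 154 kN.

R_E = 154 kN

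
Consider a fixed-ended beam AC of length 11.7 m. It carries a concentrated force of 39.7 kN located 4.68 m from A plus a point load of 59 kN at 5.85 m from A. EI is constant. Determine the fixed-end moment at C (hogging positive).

Release both end moments; the primary structure is a simply-supported span AC with redundants M_A and M_C.
End rotations of the released simple span under the applied load (×1/EI):
  at A: point load 39.7 at a = 4.68: Pab(L + b)/(6LEI) = 347.8/EI
  at C: point load 39.7 at a = 4.68: Pab(L + a)/(6LEI) = 304.3/EI
  at A: point load 59 at a = 5.85: Pab(L + b)/(6LEI) = 504.8/EI
  at C: point load 59 at a = 5.85: Pab(L + a)/(6LEI) = 504.8/EI
  θ_A0 = 852.6/EI,  θ_C0 = 809.1/EI
Flexibility coefficients: a unit moment at one end gives L/(3EI) there and L/(6EI) at the far end, so f₁₁ = f₂₂ = 3.9/EI and f₁₂ = f₂₁ = 1.95/EI.
Compatibility — zero rotation at each built-in end:
  3.9 M_A + 1.95 M_C = 852.6
  1.95 M_A + 3.9 M_C = 809.1
Solving the pair gives M_A = 153.2 kN·m and M_C = 130.9 kN·m (hogging).

M_C = 130.9 kN·m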